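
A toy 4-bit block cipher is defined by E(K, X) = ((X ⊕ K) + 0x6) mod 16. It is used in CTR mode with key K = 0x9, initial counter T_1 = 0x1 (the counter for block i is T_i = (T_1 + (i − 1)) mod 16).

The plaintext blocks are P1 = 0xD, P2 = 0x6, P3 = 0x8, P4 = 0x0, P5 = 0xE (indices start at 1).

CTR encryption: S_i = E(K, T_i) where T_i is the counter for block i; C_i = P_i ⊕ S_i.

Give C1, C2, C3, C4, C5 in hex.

C1: T = 0x1, S = E(K, T) = 0xE; 0xD ⊕ 0xE = 0x3.
C2: T = 0x2, S = E(K, T) = 0x1; 0x6 ⊕ 0x1 = 0x7.
C3: T = 0x3, S = E(K, T) = 0x0; 0x8 ⊕ 0x0 = 0x8.
C4: T = 0x4, S = E(K, T) = 0x3; 0x0 ⊕ 0x3 = 0x3.
C5: T = 0x5, S = E(K, T) = 0x2; 0xE ⊕ 0x2 = 0xC.

C1 = 0x3, C2 = 0x7, C3 = 0x8, C4 = 0x3, C5 = 0xC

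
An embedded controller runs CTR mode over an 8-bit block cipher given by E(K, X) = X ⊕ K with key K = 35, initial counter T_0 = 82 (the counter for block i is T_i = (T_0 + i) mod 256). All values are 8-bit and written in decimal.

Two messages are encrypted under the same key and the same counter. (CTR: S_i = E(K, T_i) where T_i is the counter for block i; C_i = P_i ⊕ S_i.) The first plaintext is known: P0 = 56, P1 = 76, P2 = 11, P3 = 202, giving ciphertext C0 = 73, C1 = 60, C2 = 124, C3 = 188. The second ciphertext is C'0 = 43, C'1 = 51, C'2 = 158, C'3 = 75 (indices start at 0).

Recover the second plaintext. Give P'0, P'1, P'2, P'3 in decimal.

P'0 = 90, P'1 = 67, P'2 = 233, P'3 = 61

In CTR with a reused counter, both messages share the same keystream S_i, so C_i ⊕ C'_i = P_i ⊕ P'_i and thus P'_i = P_i ⊕ C_i ⊕ C'_i.
P'0: 56 ⊕ 73 ⊕ 43 = 90.
P'1: 76 ⊕ 60 ⊕ 51 = 67.
P'2: 11 ⊕ 124 ⊕ 158 = 233.
P'3: 202 ⊕ 188 ⊕ 75 = 61.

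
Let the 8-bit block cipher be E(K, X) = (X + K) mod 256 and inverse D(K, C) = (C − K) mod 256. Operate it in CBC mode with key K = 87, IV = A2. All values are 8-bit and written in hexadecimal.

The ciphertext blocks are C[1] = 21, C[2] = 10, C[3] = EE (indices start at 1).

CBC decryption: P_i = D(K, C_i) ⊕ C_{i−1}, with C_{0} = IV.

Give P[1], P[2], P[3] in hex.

P[1] = 38, P[2] = A8, P[3] = 77

P[1]: D(K, 21) = 9A; 9A ⊕ A2 = 38.
P[2]: D(K, 10) = 89; 89 ⊕ 21 = A8.
P[3]: D(K, EE) = 67; 67 ⊕ 10 = 77.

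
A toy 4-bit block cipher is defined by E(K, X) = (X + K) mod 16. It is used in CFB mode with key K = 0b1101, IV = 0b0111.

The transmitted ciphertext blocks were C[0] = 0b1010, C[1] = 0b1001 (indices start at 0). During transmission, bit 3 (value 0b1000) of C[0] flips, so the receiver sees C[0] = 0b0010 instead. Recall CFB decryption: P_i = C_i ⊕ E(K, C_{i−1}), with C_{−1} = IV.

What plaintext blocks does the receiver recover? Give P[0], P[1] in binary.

Only C[0] changed, to 0b0010. In CFB, a change in C_i flips the same bit in P_i and garbles P_{i+1}. Decrypting the received ciphertext:
P[0]: E(K, 0b0111) = 0b0100; 0b0010 ⊕ 0b0100 = 0b0110.
P[1]: E(K, 0b0010) = 0b1111; 0b1001 ⊕ 0b1111 = 0b0110.
Blocks that differ from the original plaintext: P[0], P[1].

P[0] = 0b0110, P[1] = 0b0110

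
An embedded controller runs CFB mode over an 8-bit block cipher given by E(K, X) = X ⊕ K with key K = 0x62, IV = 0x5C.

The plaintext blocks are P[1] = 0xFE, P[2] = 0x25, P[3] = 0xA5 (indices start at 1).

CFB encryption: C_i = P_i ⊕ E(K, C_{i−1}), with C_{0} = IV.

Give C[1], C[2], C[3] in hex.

C[1] = 0xC0, C[2] = 0x87, C[3] = 0x40

C[1]: E(K, 0x5C) = 0x3E; 0xFE ⊕ 0x3E = 0xC0.
C[2]: E(K, 0xC0) = 0xA2; 0x25 ⊕ 0xA2 = 0x87.
C[3]: E(K, 0x87) = 0xE5; 0xA5 ⊕ 0xE5 = 0x40.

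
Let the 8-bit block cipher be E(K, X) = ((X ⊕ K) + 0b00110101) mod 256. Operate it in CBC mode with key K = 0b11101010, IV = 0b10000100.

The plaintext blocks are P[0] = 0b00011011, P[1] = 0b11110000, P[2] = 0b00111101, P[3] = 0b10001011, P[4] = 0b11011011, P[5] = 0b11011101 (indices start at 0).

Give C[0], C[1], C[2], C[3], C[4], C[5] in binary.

CBC encryption: C_i = E(K, P_i ⊕ C_{i−1}), with C_{−1} = IV.
C[0]: P[0] ⊕ 0b10000100 = 0b10011111; E(K, 0b10011111) = 0b10101010.
C[1]: P[1] ⊕ 0b10101010 = 0b01011010; E(K, 0b01011010) = 0b11100101.
C[2]: P[2] ⊕ 0b11100101 = 0b11011000; E(K, 0b11011000) = 0b01100111.
C[3]: P[3] ⊕ 0b01100111 = 0b11101100; E(K, 0b11101100) = 0b00111011.
C[4]: P[4] ⊕ 0b00111011 = 0b11100000; E(K, 0b11100000) = 0b00111111.
C[5]: P[5] ⊕ 0b00111111 = 0b11100010; E(K, 0b11100010) = 0b00111101.

C[0] = 0b10101010, C[1] = 0b11100101, C[2] = 0b01100111, C[3] = 0b00111011, C[4] = 0b00111111, C[5] = 0b00111101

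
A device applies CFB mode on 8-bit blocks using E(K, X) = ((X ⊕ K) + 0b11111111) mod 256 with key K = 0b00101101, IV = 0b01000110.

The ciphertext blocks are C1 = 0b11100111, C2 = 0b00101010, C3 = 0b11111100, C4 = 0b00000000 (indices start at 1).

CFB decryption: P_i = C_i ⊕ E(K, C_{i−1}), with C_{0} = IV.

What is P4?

P4 = 0b11010000

P4: E(K, 0b11111100) = 0b11010000; 0b00000000 ⊕ 0b11010000 = 0b11010000.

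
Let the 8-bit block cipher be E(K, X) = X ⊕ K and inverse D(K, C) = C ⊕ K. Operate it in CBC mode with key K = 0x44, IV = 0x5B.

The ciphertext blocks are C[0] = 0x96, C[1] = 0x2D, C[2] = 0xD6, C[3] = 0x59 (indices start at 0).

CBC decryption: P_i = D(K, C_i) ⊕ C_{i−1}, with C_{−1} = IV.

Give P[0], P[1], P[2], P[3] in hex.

P[0]: D(K, 0x96) = 0xD2; 0xD2 ⊕ 0x5B = 0x89.
P[1]: D(K, 0x2D) = 0x69; 0x69 ⊕ 0x96 = 0xFF.
P[2]: D(K, 0xD6) = 0x92; 0x92 ⊕ 0x2D = 0xBF.
P[3]: D(K, 0x59) = 0x1D; 0x1D ⊕ 0xD6 = 0xCB.

P[0] = 0x89, P[1] = 0xFF, P[2] = 0xBF, P[3] = 0xCB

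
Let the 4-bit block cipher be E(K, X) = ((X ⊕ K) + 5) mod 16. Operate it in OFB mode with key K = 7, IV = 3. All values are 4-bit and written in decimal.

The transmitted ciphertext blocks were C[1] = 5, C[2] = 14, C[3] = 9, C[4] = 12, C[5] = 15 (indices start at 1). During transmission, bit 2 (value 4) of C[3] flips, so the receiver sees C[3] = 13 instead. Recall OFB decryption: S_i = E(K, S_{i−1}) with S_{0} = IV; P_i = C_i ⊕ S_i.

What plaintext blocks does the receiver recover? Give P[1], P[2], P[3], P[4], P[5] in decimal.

P[1] = 12, P[2] = 13, P[3] = 4, P[4] = 15, P[5] = 6

Only C[3] changed, to 13. In OFB, a change in C_i flips the same bit in P_i only; the keystream is unaffected. Decrypting the received ciphertext:
P[1]: S = E(K, 3) = 9; 5 ⊕ 9 = 12.
P[2]: S = E(K, 9) = 3; 14 ⊕ 3 = 13.
P[3]: S = E(K, 3) = 9; 13 ⊕ 9 = 4.
P[4]: S = E(K, 9) = 3; 12 ⊕ 3 = 15.
P[5]: S = E(K, 3) = 9; 15 ⊕ 9 = 6.
Blocks that differ from the original plaintext: P[3].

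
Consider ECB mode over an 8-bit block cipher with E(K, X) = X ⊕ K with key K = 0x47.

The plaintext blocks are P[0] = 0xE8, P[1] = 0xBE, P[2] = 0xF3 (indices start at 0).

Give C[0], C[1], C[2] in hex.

C[0] = 0xAF, C[1] = 0xF9, C[2] = 0xB4

ECB encryption: C_i = E(K, P_i).
C[0]: E(K, 0xE8) = 0xAF.
C[1]: E(K, 0xBE) = 0xF9.
C[2]: E(K, 0xF3) = 0xB4.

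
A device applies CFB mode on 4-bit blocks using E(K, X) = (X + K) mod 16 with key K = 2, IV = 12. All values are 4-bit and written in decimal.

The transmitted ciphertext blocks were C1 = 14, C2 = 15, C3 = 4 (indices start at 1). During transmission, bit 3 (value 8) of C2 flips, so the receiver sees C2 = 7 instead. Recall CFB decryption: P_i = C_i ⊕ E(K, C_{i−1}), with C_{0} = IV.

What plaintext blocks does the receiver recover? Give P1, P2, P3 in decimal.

P1 = 0, P2 = 7, P3 = 13

Only C2 changed, to 7. In CFB, a change in C_i flips the same bit in P_i and garbles P_{i+1}. Decrypting the received ciphertext:
P1: E(K, 12) = 14; 14 ⊕ 14 = 0.
P2: E(K, 14) = 0; 7 ⊕ 0 = 7.
P3: E(K, 7) = 9; 4 ⊕ 9 = 13.
Blocks that differ from the original plaintext: P2, P3.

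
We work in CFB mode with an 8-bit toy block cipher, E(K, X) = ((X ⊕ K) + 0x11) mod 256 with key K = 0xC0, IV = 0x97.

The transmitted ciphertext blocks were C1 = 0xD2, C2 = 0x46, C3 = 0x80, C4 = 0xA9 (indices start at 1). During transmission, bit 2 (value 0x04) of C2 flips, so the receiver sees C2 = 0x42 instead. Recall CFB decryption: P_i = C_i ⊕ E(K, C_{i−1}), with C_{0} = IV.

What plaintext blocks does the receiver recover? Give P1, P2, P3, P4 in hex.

P1 = 0xBA, P2 = 0x61, P3 = 0x13, P4 = 0xF8

Only C2 changed, to 0x42. In CFB, a change in C_i flips the same bit in P_i and garbles P_{i+1}. Decrypting the received ciphertext:
P1: E(K, 0x97) = 0x68; 0xD2 ⊕ 0x68 = 0xBA.
P2: E(K, 0xD2) = 0x23; 0x42 ⊕ 0x23 = 0x61.
P3: E(K, 0x42) = 0x93; 0x80 ⊕ 0x93 = 0x13.
P4: E(K, 0x80) = 0x51; 0xA9 ⊕ 0x51 = 0xF8.
Blocks that differ from the original plaintext: P2, P3.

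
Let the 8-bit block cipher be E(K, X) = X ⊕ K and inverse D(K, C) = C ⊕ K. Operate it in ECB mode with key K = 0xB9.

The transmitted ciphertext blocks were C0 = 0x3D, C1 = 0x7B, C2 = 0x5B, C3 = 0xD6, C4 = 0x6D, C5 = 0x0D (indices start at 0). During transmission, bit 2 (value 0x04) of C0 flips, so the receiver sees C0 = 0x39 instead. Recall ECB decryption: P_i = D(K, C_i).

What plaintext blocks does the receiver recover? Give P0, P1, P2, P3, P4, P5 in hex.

Only C0 changed, to 0x39. In ECB, a change in C_i affects only P_i. Decrypting the received ciphertext:
P0: D(K, 0x39) = 0x80.
P1: D(K, 0x7B) = 0xC2.
P2: D(K, 0x5B) = 0xE2.
P3: D(K, 0xD6) = 0x6F.
P4: D(K, 0x6D) = 0xD4.
P5: D(K, 0x0D) = 0xB4.
Blocks that differ from the original plaintext: P0.

P0 = 0x80, P1 = 0xC2, P2 = 0xE2, P3 = 0x6F, P4 = 0xD4, P5 = 0xB4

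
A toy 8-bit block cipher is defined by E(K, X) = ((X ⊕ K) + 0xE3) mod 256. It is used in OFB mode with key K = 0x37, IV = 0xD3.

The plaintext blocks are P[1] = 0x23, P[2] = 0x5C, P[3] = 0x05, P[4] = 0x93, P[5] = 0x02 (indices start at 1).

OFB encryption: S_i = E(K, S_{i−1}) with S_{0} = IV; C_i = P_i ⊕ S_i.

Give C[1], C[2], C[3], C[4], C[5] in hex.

C[1] = 0xE4, C[2] = 0x8F, C[3] = 0xC2, C[4] = 0x40, C[5] = 0xC5

C[1]: S = E(K, 0xD3) = 0xC7; 0x23 ⊕ 0xC7 = 0xE4.
C[2]: S = E(K, 0xC7) = 0xD3; 0x5C ⊕ 0xD3 = 0x8F.
C[3]: S = E(K, 0xD3) = 0xC7; 0x05 ⊕ 0xC7 = 0xC2.
C[4]: S = E(K, 0xC7) = 0xD3; 0x93 ⊕ 0xD3 = 0x40.
C[5]: S = E(K, 0xD3) = 0xC7; 0x02 ⊕ 0xC7 = 0xC5.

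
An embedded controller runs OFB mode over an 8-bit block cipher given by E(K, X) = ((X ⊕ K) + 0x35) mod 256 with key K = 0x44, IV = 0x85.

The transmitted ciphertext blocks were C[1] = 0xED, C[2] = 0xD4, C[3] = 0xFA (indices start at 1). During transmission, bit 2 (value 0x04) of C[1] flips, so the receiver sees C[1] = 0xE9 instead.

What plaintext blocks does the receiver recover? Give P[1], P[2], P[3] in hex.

OFB decryption: S_i = E(K, S_{i−1}) with S_{0} = IV; P_i = C_i ⊕ S_i.
Only C[1] changed, to 0xE9. In OFB, a change in C_i flips the same bit in P_i only; the keystream is unaffected. Decrypting the received ciphertext:
P[1]: S = E(K, 0x85) = 0xF6; 0xE9 ⊕ 0xF6 = 0x1F.
P[2]: S = E(K, 0xF6) = 0xE7; 0xD4 ⊕ 0xE7 = 0x33.
P[3]: S = E(K, 0xE7) = 0xD8; 0xFA ⊕ 0xD8 = 0x22.
Blocks that differ from the original plaintext: P[1].

P[1] = 0x1F, P[2] = 0x33, P[3] = 0x22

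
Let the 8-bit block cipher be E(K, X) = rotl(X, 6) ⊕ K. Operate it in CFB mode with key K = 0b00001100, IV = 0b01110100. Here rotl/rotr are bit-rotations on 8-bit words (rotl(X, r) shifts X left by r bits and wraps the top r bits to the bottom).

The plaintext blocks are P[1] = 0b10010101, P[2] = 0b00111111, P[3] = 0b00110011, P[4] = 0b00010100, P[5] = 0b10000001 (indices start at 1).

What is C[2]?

C[2] = 0b00010010

CFB encryption: C_i = P_i ⊕ E(K, C_{i−1}), with C_{0} = IV.
C[1]: E(K, 0b01110100) = 0b00010001; 0b10010101 ⊕ 0b00010001 = 0b10000100.
C[2]: E(K, 0b10000100) = 0b00101101; 0b00111111 ⊕ 0b00101101 = 0b00010010.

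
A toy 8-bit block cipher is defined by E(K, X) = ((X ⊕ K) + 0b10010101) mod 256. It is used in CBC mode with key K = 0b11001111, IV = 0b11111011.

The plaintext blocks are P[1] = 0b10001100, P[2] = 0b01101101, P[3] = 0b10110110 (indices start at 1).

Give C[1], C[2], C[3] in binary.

C[1] = 0b01001101, C[2] = 0b10000100, C[3] = 0b10010010

CBC encryption: C_i = E(K, P_i ⊕ C_{i−1}), with C_{0} = IV.
C[1]: P[1] ⊕ 0b11111011 = 0b01110111; E(K, 0b01110111) = 0b01001101.
C[2]: P[2] ⊕ 0b01001101 = 0b00100000; E(K, 0b00100000) = 0b10000100.
C[3]: P[3] ⊕ 0b10000100 = 0b00110010; E(K, 0b00110010) = 0b10010010.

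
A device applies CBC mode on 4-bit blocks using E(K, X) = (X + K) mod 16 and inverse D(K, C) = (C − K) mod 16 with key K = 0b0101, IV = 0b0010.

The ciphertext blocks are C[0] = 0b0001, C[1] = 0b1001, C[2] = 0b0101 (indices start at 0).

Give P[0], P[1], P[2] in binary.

CBC decryption: P_i = D(K, C_i) ⊕ C_{i−1}, with C_{−1} = IV.
P[0]: D(K, 0b0001) = 0b1100; 0b1100 ⊕ 0b0010 = 0b1110.
P[1]: D(K, 0b1001) = 0b0100; 0b0100 ⊕ 0b0001 = 0b0101.
P[2]: D(K, 0b0101) = 0b0000; 0b0000 ⊕ 0b1001 = 0b1001.

P[0] = 0b1110, P[1] = 0b0101, P[2] = 0b1001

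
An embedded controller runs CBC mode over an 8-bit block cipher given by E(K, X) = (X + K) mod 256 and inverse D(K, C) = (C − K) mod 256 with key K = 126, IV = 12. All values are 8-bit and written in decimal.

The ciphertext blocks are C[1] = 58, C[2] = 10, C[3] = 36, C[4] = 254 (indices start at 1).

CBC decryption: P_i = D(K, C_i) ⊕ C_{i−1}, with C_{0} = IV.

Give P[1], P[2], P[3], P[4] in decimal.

P[1] = 176, P[2] = 182, P[3] = 172, P[4] = 164

P[1]: D(K, 58) = 188; 188 ⊕ 12 = 176.
P[2]: D(K, 10) = 140; 140 ⊕ 58 = 182.
P[3]: D(K, 36) = 166; 166 ⊕ 10 = 172.
P[4]: D(K, 254) = 128; 128 ⊕ 36 = 164.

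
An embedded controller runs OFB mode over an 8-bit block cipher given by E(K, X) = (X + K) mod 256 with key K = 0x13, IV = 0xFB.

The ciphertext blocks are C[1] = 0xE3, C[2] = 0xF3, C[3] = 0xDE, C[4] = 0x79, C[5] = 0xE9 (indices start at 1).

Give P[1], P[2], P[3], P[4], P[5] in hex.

OFB decryption: S_i = E(K, S_{i−1}) with S_{0} = IV; P_i = C_i ⊕ S_i.
P[1]: S = E(K, 0xFB) = 0x0E; 0xE3 ⊕ 0x0E = 0xED.
P[2]: S = E(K, 0x0E) = 0x21; 0xF3 ⊕ 0x21 = 0xD2.
P[3]: S = E(K, 0x21) = 0x34; 0xDE ⊕ 0x34 = 0xEA.
P[4]: S = E(K, 0x34) = 0x47; 0x79 ⊕ 0x47 = 0x3E.
P[5]: S = E(K, 0x47) = 0x5A; 0xE9 ⊕ 0x5A = 0xB3.

P[1] = 0xED, P[2] = 0xD2, P[3] = 0xEA, P[4] = 0x3E, P[5] = 0xB3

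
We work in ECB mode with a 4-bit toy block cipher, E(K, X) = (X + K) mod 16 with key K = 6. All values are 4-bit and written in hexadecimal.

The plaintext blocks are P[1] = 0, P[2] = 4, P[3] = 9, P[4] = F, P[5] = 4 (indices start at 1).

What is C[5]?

ECB encryption: C_i = E(K, P_i).
C[5]: E(K, 4) = A.

C[5] = A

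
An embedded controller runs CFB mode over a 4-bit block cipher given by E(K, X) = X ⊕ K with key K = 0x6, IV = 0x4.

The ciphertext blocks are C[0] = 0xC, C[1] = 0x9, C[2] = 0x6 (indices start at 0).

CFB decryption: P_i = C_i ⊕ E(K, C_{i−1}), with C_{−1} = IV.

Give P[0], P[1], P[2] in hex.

P[0] = 0xE, P[1] = 0x3, P[2] = 0x9

P[0]: E(K, 0x4) = 0x2; 0xC ⊕ 0x2 = 0xE.
P[1]: E(K, 0xC) = 0xA; 0x9 ⊕ 0xA = 0x3.
P[2]: E(K, 0x9) = 0xF; 0x6 ⊕ 0xF = 0x9.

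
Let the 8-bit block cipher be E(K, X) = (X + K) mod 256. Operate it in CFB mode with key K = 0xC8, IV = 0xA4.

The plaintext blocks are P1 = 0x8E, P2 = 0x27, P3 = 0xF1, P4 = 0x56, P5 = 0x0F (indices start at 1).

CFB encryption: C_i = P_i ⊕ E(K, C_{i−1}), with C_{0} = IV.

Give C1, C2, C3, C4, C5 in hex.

C1: E(K, 0xA4) = 0x6C; 0x8E ⊕ 0x6C = 0xE2.
C2: E(K, 0xE2) = 0xAA; 0x27 ⊕ 0xAA = 0x8D.
C3: E(K, 0x8D) = 0x55; 0xF1 ⊕ 0x55 = 0xA4.
C4: E(K, 0xA4) = 0x6C; 0x56 ⊕ 0x6C = 0x3A.
C5: E(K, 0x3A) = 0x02; 0x0F ⊕ 0x02 = 0x0D.

C1 = 0xE2, C2 = 0x8D, C3 = 0xA4, C4 = 0x3A, C5 = 0x0D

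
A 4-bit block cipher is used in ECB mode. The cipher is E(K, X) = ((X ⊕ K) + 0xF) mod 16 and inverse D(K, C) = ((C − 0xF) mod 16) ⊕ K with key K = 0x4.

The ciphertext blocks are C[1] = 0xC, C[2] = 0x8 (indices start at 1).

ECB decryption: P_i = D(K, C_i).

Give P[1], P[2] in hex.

P[1] = 0x9, P[2] = 0xD

P[1]: D(K, 0xC) = 0x9.
P[2]: D(K, 0x8) = 0xD.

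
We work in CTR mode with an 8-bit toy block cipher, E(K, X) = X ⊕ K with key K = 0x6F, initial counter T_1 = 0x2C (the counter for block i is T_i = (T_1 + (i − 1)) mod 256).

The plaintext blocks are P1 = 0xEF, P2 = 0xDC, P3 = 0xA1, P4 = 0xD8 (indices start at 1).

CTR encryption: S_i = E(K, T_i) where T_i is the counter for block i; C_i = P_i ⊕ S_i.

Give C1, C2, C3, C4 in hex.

C1 = 0xAC, C2 = 0x9E, C3 = 0xE0, C4 = 0x98

C1: T = 0x2C, S = E(K, T) = 0x43; 0xEF ⊕ 0x43 = 0xAC.
C2: T = 0x2D, S = E(K, T) = 0x42; 0xDC ⊕ 0x42 = 0x9E.
C3: T = 0x2E, S = E(K, T) = 0x41; 0xA1 ⊕ 0x41 = 0xE0.
C4: T = 0x2F, S = E(K, T) = 0x40; 0xD8 ⊕ 0x40 = 0x98.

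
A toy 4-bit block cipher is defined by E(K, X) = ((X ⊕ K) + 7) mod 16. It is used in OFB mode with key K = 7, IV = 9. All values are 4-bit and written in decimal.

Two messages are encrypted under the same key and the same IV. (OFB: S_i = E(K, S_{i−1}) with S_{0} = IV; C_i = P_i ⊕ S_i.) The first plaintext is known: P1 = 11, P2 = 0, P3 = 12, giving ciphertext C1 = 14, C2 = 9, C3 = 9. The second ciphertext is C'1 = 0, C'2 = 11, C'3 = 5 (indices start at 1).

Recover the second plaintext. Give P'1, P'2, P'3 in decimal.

P'1 = 5, P'2 = 2, P'3 = 0

In OFB with a reused IV, both messages share the same keystream S_i, so C_i ⊕ C'_i = P_i ⊕ P'_i and thus P'_i = P_i ⊕ C_i ⊕ C'_i.
P'1: 11 ⊕ 14 ⊕ 0 = 5.
P'2: 0 ⊕ 9 ⊕ 11 = 2.
P'3: 12 ⊕ 9 ⊕ 5 = 0.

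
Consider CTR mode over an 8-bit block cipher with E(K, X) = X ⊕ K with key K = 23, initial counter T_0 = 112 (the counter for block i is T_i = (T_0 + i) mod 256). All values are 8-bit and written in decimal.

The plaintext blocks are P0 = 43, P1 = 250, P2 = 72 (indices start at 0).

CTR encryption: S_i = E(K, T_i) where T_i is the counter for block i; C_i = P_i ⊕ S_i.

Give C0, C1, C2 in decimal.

C0: T = 112, S = E(K, T) = 103; 43 ⊕ 103 = 76.
C1: T = 113, S = E(K, T) = 102; 250 ⊕ 102 = 156.
C2: T = 114, S = E(K, T) = 101; 72 ⊕ 101 = 45.

C0 = 76, C1 = 156, C2 = 45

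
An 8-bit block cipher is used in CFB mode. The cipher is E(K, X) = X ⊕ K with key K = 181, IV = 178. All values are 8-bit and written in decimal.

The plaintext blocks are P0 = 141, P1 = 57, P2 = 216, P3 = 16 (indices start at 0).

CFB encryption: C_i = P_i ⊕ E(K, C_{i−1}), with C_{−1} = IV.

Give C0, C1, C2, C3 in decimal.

C0: E(K, 178) = 7; 141 ⊕ 7 = 138.
C1: E(K, 138) = 63; 57 ⊕ 63 = 6.
C2: E(K, 6) = 179; 216 ⊕ 179 = 107.
C3: E(K, 107) = 222; 16 ⊕ 222 = 206.

C0 = 138, C1 = 6, C2 = 107, C3 = 206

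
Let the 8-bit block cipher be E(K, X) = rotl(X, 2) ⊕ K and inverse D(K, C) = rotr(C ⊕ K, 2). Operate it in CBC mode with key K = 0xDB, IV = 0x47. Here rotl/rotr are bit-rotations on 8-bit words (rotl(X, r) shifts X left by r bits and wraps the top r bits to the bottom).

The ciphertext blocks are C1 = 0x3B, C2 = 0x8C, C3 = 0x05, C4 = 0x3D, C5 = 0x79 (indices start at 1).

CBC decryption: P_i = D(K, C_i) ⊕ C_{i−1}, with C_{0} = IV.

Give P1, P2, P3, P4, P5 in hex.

P1: D(K, 0x3B) = 0x38; 0x38 ⊕ 0x47 = 0x7F.
P2: D(K, 0x8C) = 0xD5; 0xD5 ⊕ 0x3B = 0xEE.
P3: D(K, 0x05) = 0xB7; 0xB7 ⊕ 0x8C = 0x3B.
P4: D(K, 0x3D) = 0xB9; 0xB9 ⊕ 0x05 = 0xBC.
P5: D(K, 0x79) = 0xA8; 0xA8 ⊕ 0x3D = 0x95.

P1 = 0x7F, P2 = 0xEE, P3 = 0x3B, P4 = 0xBC, P5 = 0x95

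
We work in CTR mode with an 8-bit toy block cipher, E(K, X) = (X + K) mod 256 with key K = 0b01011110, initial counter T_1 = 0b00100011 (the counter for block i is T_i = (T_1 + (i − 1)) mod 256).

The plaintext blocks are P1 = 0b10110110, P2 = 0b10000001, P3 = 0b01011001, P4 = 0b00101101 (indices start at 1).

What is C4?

CTR encryption: S_i = E(K, T_i) where T_i is the counter for block i; C_i = P_i ⊕ S_i.
C1: T = 0b00100011, S = E(K, T) = 0b10000001; 0b10110110 ⊕ 0b10000001 = 0b00110111.
C2: T = 0b00100100, S = E(K, T) = 0b10000010; 0b10000001 ⊕ 0b10000010 = 0b00000011.
C3: T = 0b00100101, S = E(K, T) = 0b10000011; 0b01011001 ⊕ 0b10000011 = 0b11011010.
C4: T = 0b00100110, S = E(K, T) = 0b10000100; 0b00101101 ⊕ 0b10000100 = 0b10101001.

C4 = 0b10101001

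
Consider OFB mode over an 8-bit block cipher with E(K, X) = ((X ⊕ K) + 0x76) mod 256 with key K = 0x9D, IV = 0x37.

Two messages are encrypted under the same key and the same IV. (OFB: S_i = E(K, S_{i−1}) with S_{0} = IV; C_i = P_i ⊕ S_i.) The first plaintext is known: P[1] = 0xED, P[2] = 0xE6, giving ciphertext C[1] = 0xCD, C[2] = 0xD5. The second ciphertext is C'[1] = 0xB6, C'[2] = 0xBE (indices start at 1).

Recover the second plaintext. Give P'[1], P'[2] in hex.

In OFB with a reused IV, both messages share the same keystream S_i, so C_i ⊕ C'_i = P_i ⊕ P'_i and thus P'_i = P_i ⊕ C_i ⊕ C'_i.
P'[1]: 0xED ⊕ 0xCD ⊕ 0xB6 = 0x96.
P'[2]: 0xE6 ⊕ 0xD5 ⊕ 0xBE = 0x8D.

P'[1] = 0x96, P'[2] = 0x8D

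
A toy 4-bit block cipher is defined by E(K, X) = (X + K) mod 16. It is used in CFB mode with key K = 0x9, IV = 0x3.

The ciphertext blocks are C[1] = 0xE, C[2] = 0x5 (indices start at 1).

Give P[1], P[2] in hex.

P[1] = 0x2, P[2] = 0x2

CFB decryption: P_i = C_i ⊕ E(K, C_{i−1}), with C_{0} = IV.
P[1]: E(K, 0x3) = 0xC; 0xE ⊕ 0xC = 0x2.
P[2]: E(K, 0xE) = 0x7; 0x5 ⊕ 0x7 = 0x2.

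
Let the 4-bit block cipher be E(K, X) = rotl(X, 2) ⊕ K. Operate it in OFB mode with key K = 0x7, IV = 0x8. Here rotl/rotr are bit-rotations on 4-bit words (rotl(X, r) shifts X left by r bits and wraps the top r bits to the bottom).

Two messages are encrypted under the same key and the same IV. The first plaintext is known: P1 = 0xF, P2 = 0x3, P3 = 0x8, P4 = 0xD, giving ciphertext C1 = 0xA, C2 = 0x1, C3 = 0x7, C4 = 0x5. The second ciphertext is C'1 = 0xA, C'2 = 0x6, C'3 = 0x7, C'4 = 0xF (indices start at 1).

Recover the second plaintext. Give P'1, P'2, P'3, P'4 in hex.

P'1 = 0xF, P'2 = 0x4, P'3 = 0x8, P'4 = 0x7

In OFB with a reused IV, both messages share the same keystream S_i, so C_i ⊕ C'_i = P_i ⊕ P'_i and thus P'_i = P_i ⊕ C_i ⊕ C'_i.
P'1: 0xF ⊕ 0xA ⊕ 0xA = 0xF.
P'2: 0x3 ⊕ 0x1 ⊕ 0x6 = 0x4.
P'3: 0x8 ⊕ 0x7 ⊕ 0x7 = 0x8.
P'4: 0xD ⊕ 0x5 ⊕ 0xF = 0x7.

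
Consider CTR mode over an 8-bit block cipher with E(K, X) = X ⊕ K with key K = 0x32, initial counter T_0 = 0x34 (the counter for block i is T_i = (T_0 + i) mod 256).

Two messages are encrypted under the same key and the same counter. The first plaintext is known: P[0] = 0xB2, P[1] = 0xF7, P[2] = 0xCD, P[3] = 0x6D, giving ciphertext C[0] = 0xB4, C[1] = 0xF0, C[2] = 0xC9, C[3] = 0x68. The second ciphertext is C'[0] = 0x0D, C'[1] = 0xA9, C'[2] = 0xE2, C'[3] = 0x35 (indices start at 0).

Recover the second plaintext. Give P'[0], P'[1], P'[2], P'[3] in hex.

P'[0] = 0x0B, P'[1] = 0xAE, P'[2] = 0xE6, P'[3] = 0x30

In CTR with a reused counter, both messages share the same keystream S_i, so C_i ⊕ C'_i = P_i ⊕ P'_i and thus P'_i = P_i ⊕ C_i ⊕ C'_i.
P'[0]: 0xB2 ⊕ 0xB4 ⊕ 0x0D = 0x0B.
P'[1]: 0xF7 ⊕ 0xF0 ⊕ 0xA9 = 0xAE.
P'[2]: 0xCD ⊕ 0xC9 ⊕ 0xE2 = 0xE6.
P'[3]: 0x6D ⊕ 0x68 ⊕ 0x35 = 0x30.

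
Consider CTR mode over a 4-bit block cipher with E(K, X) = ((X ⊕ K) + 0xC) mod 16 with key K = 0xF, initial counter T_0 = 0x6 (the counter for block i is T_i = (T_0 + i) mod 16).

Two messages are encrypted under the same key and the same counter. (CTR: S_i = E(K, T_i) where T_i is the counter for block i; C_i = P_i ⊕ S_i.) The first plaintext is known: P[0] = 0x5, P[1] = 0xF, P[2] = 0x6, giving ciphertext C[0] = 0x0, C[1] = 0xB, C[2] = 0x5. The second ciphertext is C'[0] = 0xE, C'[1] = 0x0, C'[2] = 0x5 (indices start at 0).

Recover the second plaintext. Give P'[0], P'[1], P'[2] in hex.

In CTR with a reused counter, both messages share the same keystream S_i, so C_i ⊕ C'_i = P_i ⊕ P'_i and thus P'_i = P_i ⊕ C_i ⊕ C'_i.
P'[0]: 0x5 ⊕ 0x0 ⊕ 0xE = 0xB.
P'[1]: 0xF ⊕ 0xB ⊕ 0x0 = 0x4.
P'[2]: 0x6 ⊕ 0x5 ⊕ 0x5 = 0x6.

P'[0] = 0xB, P'[1] = 0x4, P'[2] = 0x6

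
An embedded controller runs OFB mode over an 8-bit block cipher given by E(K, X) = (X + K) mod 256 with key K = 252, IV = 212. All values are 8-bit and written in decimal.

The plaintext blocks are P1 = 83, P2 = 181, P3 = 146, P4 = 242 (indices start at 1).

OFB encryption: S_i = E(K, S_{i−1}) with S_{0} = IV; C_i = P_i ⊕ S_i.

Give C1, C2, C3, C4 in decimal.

C1 = 131, C2 = 121, C3 = 90, C4 = 54

C1: S = E(K, 212) = 208; 83 ⊕ 208 = 131.
C2: S = E(K, 208) = 204; 181 ⊕ 204 = 121.
C3: S = E(K, 204) = 200; 146 ⊕ 200 = 90.
C4: S = E(K, 200) = 196; 242 ⊕ 196 = 54.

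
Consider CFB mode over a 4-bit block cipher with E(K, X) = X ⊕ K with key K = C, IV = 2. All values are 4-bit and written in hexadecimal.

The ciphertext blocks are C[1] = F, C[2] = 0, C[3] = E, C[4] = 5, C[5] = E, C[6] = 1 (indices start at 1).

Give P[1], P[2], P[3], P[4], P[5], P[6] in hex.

P[1] = 1, P[2] = 3, P[3] = 2, P[4] = 7, P[5] = 7, P[6] = 3

CFB decryption: P_i = C_i ⊕ E(K, C_{i−1}), with C_{0} = IV.
P[1]: E(K, 2) = E; F ⊕ E = 1.
P[2]: E(K, F) = 3; 0 ⊕ 3 = 3.
P[3]: E(K, 0) = C; E ⊕ C = 2.
P[4]: E(K, E) = 2; 5 ⊕ 2 = 7.
P[5]: E(K, 5) = 9; E ⊕ 9 = 7.
P[6]: E(K, E) = 2; 1 ⊕ 2 = 3.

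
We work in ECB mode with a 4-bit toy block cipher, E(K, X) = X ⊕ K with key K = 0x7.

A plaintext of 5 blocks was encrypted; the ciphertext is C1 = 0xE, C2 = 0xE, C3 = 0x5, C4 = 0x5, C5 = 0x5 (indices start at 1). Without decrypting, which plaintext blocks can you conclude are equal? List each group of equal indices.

ECB encrypts each block independently with the same key, so equal ciphertext blocks imply equal plaintext blocks.
C1 = C2 = 0xE, so P1 = P2.
C3 = C4 = C5 = 0x5, so P3 = P4 = P5.

P1 = P2; P3 = P4 = P5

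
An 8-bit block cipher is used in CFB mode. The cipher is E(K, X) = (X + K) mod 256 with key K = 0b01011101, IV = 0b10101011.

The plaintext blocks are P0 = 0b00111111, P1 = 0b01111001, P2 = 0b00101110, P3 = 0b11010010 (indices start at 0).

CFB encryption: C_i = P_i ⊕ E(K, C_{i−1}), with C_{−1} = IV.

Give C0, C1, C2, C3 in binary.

C0: E(K, 0b10101011) = 0b00001000; 0b00111111 ⊕ 0b00001000 = 0b00110111.
C1: E(K, 0b00110111) = 0b10010100; 0b01111001 ⊕ 0b10010100 = 0b11101101.
C2: E(K, 0b11101101) = 0b01001010; 0b00101110 ⊕ 0b01001010 = 0b01100100.
C3: E(K, 0b01100100) = 0b11000001; 0b11010010 ⊕ 0b11000001 = 0b00010011.

C0 = 0b00110111, C1 = 0b11101101, C2 = 0b01100100, C3 = 0b00010011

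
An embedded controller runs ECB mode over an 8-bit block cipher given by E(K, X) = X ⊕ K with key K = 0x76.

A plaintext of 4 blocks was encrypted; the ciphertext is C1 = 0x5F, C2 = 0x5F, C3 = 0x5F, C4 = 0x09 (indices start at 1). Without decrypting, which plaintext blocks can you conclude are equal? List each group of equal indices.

P1 = P2 = P3

ECB encrypts each block independently with the same key, so equal ciphertext blocks imply equal plaintext blocks.
C1 = C2 = C3 = 0x5F, so P1 = P2 = P3.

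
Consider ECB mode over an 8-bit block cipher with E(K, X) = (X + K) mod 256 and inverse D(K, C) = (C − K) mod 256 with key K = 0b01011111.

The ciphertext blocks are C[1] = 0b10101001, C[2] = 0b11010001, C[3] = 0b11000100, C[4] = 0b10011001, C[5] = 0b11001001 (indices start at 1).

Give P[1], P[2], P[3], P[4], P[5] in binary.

P[1] = 0b01001010, P[2] = 0b01110010, P[3] = 0b01100101, P[4] = 0b00111010, P[5] = 0b01101010

ECB decryption: P_i = D(K, C_i).
P[1]: D(K, 0b10101001) = 0b01001010.
P[2]: D(K, 0b11010001) = 0b01110010.
P[3]: D(K, 0b11000100) = 0b01100101.
P[4]: D(K, 0b10011001) = 0b00111010.
P[5]: D(K, 0b11001001) = 0b01101010.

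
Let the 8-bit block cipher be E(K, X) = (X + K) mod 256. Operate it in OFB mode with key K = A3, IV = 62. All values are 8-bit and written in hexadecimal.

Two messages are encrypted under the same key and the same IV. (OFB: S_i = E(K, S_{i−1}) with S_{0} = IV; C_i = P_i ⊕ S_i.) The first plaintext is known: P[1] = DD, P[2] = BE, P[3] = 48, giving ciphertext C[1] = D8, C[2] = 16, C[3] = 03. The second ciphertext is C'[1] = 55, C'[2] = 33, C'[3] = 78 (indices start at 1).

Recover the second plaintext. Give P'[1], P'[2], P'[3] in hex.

P'[1] = 50, P'[2] = 9B, P'[3] = 33

In OFB with a reused IV, both messages share the same keystream S_i, so C_i ⊕ C'_i = P_i ⊕ P'_i and thus P'_i = P_i ⊕ C_i ⊕ C'_i.
P'[1]: DD ⊕ D8 ⊕ 55 = 50.
P'[2]: BE ⊕ 16 ⊕ 33 = 9B.
P'[3]: 48 ⊕ 03 ⊕ 78 = 33.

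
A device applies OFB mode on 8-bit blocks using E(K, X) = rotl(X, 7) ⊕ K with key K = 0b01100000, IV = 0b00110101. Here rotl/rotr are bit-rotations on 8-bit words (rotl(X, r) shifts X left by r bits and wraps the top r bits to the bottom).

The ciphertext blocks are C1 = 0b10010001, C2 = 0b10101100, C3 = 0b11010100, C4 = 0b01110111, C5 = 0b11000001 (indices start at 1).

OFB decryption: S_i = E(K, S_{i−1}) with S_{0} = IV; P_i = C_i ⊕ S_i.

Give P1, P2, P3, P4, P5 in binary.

P1: S = E(K, 0b00110101) = 0b11111010; 0b10010001 ⊕ 0b11111010 = 0b01101011.
P2: S = E(K, 0b11111010) = 0b00011101; 0b10101100 ⊕ 0b00011101 = 0b10110001.
P3: S = E(K, 0b00011101) = 0b11101110; 0b11010100 ⊕ 0b11101110 = 0b00111010.
P4: S = E(K, 0b11101110) = 0b00010111; 0b01110111 ⊕ 0b00010111 = 0b01100000.
P5: S = E(K, 0b00010111) = 0b11101011; 0b11000001 ⊕ 0b11101011 = 0b00101010.

P1 = 0b01101011, P2 = 0b10110001, P3 = 0b00111010, P4 = 0b01100000, P5 = 0b00101010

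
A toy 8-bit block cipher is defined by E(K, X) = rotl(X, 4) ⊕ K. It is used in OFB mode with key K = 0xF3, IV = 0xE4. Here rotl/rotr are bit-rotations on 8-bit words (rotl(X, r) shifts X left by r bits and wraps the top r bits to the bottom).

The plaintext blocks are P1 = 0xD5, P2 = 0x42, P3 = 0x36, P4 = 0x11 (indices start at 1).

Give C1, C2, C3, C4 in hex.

OFB encryption: S_i = E(K, S_{i−1}) with S_{0} = IV; C_i = P_i ⊕ S_i.
C1: S = E(K, 0xE4) = 0xBD; 0xD5 ⊕ 0xBD = 0x68.
C2: S = E(K, 0xBD) = 0x28; 0x42 ⊕ 0x28 = 0x6A.
C3: S = E(K, 0x28) = 0x71; 0x36 ⊕ 0x71 = 0x47.
C4: S = E(K, 0x71) = 0xE4; 0x11 ⊕ 0xE4 = 0xF5.

C1 = 0x68, C2 = 0x6A, C3 = 0x47, C4 = 0xF5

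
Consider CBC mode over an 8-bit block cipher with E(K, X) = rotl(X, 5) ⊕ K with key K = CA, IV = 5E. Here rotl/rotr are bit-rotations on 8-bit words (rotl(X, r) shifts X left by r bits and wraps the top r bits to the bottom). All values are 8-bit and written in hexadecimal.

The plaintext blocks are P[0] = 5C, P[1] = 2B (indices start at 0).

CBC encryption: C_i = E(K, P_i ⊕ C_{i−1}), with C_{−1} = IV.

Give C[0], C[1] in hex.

C[0] = 8A, C[1] = FE

C[0]: P[0] ⊕ 5E = 02; E(K, 02) = 8A.
C[1]: P[1] ⊕ 8A = A1; E(K, A1) = FE.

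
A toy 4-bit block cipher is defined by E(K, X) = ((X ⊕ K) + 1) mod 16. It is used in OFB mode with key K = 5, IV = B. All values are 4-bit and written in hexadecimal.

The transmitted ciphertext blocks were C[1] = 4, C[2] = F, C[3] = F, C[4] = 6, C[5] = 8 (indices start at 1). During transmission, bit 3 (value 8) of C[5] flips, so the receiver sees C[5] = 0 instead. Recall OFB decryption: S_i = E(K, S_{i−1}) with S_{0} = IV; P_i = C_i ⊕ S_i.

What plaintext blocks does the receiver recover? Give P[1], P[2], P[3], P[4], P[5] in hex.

P[1] = B, P[2] = 4, P[3] = 0, P[4] = D, P[5] = F

Only C[5] changed, to 0. In OFB, a change in C_i flips the same bit in P_i only; the keystream is unaffected. Decrypting the received ciphertext:
P[1]: S = E(K, B) = F; 4 ⊕ F = B.
P[2]: S = E(K, F) = B; F ⊕ B = 4.
P[3]: S = E(K, B) = F; F ⊕ F = 0.
P[4]: S = E(K, F) = B; 6 ⊕ B = D.
P[5]: S = E(K, B) = F; 0 ⊕ F = F.
Blocks that differ from the original plaintext: P[5].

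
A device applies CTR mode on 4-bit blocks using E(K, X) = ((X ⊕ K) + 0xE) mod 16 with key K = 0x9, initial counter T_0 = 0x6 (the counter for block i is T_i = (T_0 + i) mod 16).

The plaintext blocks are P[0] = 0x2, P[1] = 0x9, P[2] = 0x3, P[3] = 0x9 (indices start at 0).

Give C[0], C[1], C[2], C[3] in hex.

CTR encryption: S_i = E(K, T_i) where T_i is the counter for block i; C_i = P_i ⊕ S_i.
C[0]: T = 0x6, S = E(K, T) = 0xD; 0x2 ⊕ 0xD = 0xF.
C[1]: T = 0x7, S = E(K, T) = 0xC; 0x9 ⊕ 0xC = 0x5.
C[2]: T = 0x8, S = E(K, T) = 0xF; 0x3 ⊕ 0xF = 0xC.
C[3]: T = 0x9, S = E(K, T) = 0xE; 0x9 ⊕ 0xE = 0x7.

C[0] = 0xF, C[1] = 0x5, C[2] = 0xC, C[3] = 0x7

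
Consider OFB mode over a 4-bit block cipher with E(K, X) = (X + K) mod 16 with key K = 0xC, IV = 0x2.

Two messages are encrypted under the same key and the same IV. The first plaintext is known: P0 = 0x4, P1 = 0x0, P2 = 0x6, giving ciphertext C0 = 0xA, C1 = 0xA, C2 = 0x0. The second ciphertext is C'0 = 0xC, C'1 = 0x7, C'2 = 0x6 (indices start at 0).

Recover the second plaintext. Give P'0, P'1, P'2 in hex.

P'0 = 0x2, P'1 = 0xD, P'2 = 0x0

In OFB with a reused IV, both messages share the same keystream S_i, so C_i ⊕ C'_i = P_i ⊕ P'_i and thus P'_i = P_i ⊕ C_i ⊕ C'_i.
P'0: 0x4 ⊕ 0xA ⊕ 0xC = 0x2.
P'1: 0x0 ⊕ 0xA ⊕ 0x7 = 0xD.
P'2: 0x6 ⊕ 0x0 ⊕ 0x6 = 0x0.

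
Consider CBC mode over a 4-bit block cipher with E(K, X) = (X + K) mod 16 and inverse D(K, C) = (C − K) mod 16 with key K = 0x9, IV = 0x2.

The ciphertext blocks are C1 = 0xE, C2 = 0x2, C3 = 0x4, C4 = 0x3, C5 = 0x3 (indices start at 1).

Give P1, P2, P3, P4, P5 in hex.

P1 = 0x7, P2 = 0x7, P3 = 0x9, P4 = 0xE, P5 = 0x9

CBC decryption: P_i = D(K, C_i) ⊕ C_{i−1}, with C_{0} = IV.
P1: D(K, 0xE) = 0x5; 0x5 ⊕ 0x2 = 0x7.
P2: D(K, 0x2) = 0x9; 0x9 ⊕ 0xE = 0x7.
P3: D(K, 0x4) = 0xB; 0xB ⊕ 0x2 = 0x9.
P4: D(K, 0x3) = 0xA; 0xA ⊕ 0x4 = 0xE.
P5: D(K, 0x3) = 0xA; 0xA ⊕ 0x3 = 0x9.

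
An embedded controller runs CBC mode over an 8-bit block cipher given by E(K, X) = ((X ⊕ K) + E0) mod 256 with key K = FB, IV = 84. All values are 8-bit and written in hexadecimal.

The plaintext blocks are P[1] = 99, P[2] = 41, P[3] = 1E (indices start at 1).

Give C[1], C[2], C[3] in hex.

CBC encryption: C_i = E(K, P_i ⊕ C_{i−1}), with C_{0} = IV.
C[1]: P[1] ⊕ 84 = 1D; E(K, 1D) = C6.
C[2]: P[2] ⊕ C6 = 87; E(K, 87) = 5C.
C[3]: P[3] ⊕ 5C = 42; E(K, 42) = 99.

C[1] = C6, C[2] = 5C, C[3] = 99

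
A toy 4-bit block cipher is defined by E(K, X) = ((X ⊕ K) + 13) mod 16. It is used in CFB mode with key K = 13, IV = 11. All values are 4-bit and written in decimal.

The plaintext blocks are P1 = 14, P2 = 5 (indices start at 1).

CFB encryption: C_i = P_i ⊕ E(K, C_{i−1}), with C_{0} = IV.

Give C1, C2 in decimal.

C1 = 13, C2 = 8

C1: E(K, 11) = 3; 14 ⊕ 3 = 13.
C2: E(K, 13) = 13; 5 ⊕ 13 = 8.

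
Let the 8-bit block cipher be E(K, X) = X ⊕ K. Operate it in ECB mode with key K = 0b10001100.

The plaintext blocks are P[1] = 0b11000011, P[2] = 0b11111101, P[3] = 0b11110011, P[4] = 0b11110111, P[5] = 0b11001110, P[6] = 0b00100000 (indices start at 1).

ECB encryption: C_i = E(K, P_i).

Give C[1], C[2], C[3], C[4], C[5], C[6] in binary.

C[1] = 0b01001111, C[2] = 0b01110001, C[3] = 0b01111111, C[4] = 0b01111011, C[5] = 0b01000010, C[6] = 0b10101100

C[1]: E(K, 0b11000011) = 0b01001111.
C[2]: E(K, 0b11111101) = 0b01110001.
C[3]: E(K, 0b11110011) = 0b01111111.
C[4]: E(K, 0b11110111) = 0b01111011.
C[5]: E(K, 0b11001110) = 0b01000010.
C[6]: E(K, 0b00100000) = 0b10101100.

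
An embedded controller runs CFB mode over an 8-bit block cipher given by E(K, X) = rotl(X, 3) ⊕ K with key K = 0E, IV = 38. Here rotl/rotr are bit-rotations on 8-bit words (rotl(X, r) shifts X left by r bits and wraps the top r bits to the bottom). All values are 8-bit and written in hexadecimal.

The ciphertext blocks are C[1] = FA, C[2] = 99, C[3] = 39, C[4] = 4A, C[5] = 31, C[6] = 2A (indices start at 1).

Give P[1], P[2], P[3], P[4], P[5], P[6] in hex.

CFB decryption: P_i = C_i ⊕ E(K, C_{i−1}), with C_{0} = IV.
P[1]: E(K, 38) = CF; FA ⊕ CF = 35.
P[2]: E(K, FA) = D9; 99 ⊕ D9 = 40.
P[3]: E(K, 99) = C2; 39 ⊕ C2 = FB.
P[4]: E(K, 39) = C7; 4A ⊕ C7 = 8D.
P[5]: E(K, 4A) = 5C; 31 ⊕ 5C = 6D.
P[6]: E(K, 31) = 87; 2A ⊕ 87 = AD.

P[1] = 35, P[2] = 40, P[3] = FB, P[4] = 8D, P[5] = 6D, P[6] = AD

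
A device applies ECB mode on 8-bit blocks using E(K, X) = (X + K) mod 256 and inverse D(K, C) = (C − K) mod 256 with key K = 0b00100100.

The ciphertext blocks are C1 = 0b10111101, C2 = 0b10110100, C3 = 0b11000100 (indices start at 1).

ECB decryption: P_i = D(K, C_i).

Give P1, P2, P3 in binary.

P1: D(K, 0b10111101) = 0b10011001.
P2: D(K, 0b10110100) = 0b10010000.
P3: D(K, 0b11000100) = 0b10100000.

P1 = 0b10011001, P2 = 0b10010000, P3 = 0b10100000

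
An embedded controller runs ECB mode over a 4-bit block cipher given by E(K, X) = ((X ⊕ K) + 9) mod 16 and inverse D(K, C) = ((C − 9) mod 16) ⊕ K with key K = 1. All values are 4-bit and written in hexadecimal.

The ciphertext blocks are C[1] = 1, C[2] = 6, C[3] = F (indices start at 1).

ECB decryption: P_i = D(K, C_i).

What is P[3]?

P[3] = 7

P[3]: D(K, F) = 7.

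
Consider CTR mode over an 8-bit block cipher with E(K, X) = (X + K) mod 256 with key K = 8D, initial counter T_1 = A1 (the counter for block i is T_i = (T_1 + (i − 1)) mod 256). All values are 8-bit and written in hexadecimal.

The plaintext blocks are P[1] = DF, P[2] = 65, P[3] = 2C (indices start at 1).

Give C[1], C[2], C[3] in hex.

C[1] = F1, C[2] = 4A, C[3] = 1C

CTR encryption: S_i = E(K, T_i) where T_i is the counter for block i; C_i = P_i ⊕ S_i.
C[1]: T = A1, S = E(K, T) = 2E; DF ⊕ 2E = F1.
C[2]: T = A2, S = E(K, T) = 2F; 65 ⊕ 2F = 4A.
C[3]: T = A3, S = E(K, T) = 30; 2C ⊕ 30 = 1C.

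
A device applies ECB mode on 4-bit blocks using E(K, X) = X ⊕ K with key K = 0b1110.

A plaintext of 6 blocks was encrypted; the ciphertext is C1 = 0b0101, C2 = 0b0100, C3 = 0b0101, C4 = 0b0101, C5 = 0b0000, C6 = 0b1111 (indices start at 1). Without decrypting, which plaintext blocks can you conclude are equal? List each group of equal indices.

ECB encrypts each block independently with the same key, so equal ciphertext blocks imply equal plaintext blocks.
C1 = C3 = C4 = 0b0101, so P1 = P3 = P4.

P1 = P3 = P4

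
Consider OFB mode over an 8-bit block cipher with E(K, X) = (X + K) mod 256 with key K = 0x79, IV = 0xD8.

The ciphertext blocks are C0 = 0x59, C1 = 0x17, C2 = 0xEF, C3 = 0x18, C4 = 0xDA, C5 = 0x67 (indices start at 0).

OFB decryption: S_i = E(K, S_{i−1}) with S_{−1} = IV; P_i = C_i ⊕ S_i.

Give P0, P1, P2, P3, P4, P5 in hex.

P0 = 0x08, P1 = 0xDD, P2 = 0xAC, P3 = 0xA4, P4 = 0xEF, P5 = 0xC9

P0: S = E(K, 0xD8) = 0x51; 0x59 ⊕ 0x51 = 0x08.
P1: S = E(K, 0x51) = 0xCA; 0x17 ⊕ 0xCA = 0xDD.
P2: S = E(K, 0xCA) = 0x43; 0xEF ⊕ 0x43 = 0xAC.
P3: S = E(K, 0x43) = 0xBC; 0x18 ⊕ 0xBC = 0xA4.
P4: S = E(K, 0xBC) = 0x35; 0xDA ⊕ 0x35 = 0xEF.
P5: S = E(K, 0x35) = 0xAE; 0x67 ⊕ 0xAE = 0xC9.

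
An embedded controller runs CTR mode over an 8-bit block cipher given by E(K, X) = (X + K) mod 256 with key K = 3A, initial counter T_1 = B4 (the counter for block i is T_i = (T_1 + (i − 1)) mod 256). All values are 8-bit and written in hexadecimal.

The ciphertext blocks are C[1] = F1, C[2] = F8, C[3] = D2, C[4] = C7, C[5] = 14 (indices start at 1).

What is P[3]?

P[3] = 22

CTR decryption: S_i = E(K, T_i) where T_i is the counter for block i; P_i = C_i ⊕ S_i.
P[3]: T = B6, S = E(K, T) = F0; D2 ⊕ F0 = 22.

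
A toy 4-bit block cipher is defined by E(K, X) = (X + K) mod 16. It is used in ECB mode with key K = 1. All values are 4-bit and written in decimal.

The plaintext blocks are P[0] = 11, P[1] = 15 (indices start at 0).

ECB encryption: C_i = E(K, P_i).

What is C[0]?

C[0]: E(K, 11) = 12.

C[0] = 12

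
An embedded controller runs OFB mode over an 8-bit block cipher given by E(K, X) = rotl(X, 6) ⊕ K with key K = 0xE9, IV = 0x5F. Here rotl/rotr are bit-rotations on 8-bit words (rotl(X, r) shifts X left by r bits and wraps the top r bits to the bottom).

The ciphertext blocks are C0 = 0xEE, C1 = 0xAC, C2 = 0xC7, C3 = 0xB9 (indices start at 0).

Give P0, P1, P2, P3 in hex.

P0 = 0xD0, P1 = 0xCA, P2 = 0xB7, P3 = 0x4C

OFB decryption: S_i = E(K, S_{i−1}) with S_{−1} = IV; P_i = C_i ⊕ S_i.
P0: S = E(K, 0x5F) = 0x3E; 0xEE ⊕ 0x3E = 0xD0.
P1: S = E(K, 0x3E) = 0x66; 0xAC ⊕ 0x66 = 0xCA.
P2: S = E(K, 0x66) = 0x70; 0xC7 ⊕ 0x70 = 0xB7.
P3: S = E(K, 0x70) = 0xF5; 0xB9 ⊕ 0xF5 = 0x4C.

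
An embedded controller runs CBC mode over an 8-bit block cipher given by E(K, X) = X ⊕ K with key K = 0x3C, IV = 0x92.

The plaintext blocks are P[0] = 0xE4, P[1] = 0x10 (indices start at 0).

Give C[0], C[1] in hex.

CBC encryption: C_i = E(K, P_i ⊕ C_{i−1}), with C_{−1} = IV.
C[0]: P[0] ⊕ 0x92 = 0x76; E(K, 0x76) = 0x4A.
C[1]: P[1] ⊕ 0x4A = 0x5A; E(K, 0x5A) = 0x66.

C[0] = 0x4A, C[1] = 0x66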